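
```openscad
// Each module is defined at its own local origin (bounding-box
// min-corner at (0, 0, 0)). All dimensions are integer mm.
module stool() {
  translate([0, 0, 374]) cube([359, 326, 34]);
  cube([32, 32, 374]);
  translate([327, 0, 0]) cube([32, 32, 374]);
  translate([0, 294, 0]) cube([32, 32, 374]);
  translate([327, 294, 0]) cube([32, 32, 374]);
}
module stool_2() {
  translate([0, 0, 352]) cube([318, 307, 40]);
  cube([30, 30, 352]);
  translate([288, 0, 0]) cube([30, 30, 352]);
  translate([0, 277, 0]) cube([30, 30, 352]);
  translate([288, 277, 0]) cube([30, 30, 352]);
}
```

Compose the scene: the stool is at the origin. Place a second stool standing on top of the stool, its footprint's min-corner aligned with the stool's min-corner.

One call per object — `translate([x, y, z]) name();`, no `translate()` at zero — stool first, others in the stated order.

stool();
translate([0, 0, 408]) stool_2();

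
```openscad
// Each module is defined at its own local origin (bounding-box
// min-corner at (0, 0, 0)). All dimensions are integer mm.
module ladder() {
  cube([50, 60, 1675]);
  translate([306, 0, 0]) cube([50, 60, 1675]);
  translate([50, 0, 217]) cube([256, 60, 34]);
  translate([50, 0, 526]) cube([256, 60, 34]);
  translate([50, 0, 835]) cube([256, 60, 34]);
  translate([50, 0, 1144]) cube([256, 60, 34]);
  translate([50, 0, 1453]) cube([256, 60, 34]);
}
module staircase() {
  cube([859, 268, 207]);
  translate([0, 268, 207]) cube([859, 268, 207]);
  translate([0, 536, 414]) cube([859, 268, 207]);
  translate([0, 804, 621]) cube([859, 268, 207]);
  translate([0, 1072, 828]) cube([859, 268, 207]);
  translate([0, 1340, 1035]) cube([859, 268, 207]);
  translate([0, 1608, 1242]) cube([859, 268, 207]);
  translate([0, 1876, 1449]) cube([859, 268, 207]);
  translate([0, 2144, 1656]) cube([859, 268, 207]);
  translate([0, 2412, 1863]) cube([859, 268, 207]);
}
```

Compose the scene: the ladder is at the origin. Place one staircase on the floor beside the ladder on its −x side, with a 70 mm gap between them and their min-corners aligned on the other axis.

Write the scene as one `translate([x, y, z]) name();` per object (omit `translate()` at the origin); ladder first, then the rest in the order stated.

ladder();
translate([-929, 0, 0]) staircase();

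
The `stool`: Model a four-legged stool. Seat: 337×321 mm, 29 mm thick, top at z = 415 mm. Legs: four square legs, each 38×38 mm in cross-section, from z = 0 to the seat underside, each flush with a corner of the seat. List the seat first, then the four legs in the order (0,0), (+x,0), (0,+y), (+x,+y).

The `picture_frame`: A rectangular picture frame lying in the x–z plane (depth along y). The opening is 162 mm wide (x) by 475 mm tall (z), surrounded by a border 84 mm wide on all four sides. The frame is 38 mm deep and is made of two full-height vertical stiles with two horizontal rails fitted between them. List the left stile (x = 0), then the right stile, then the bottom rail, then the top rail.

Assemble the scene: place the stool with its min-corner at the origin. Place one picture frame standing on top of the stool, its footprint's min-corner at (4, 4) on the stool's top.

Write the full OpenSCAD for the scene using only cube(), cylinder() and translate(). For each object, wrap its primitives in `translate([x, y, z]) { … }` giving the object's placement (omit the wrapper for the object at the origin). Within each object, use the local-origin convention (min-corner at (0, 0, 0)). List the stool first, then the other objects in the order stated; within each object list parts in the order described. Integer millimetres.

translate([0, 0, 386]) cube([337, 321, 29]);
cube([38, 38, 386]);
translate([299, 0, 0]) cube([38, 38, 386]);
translate([0, 283, 0]) cube([38, 38, 386]);
translate([299, 283, 0]) cube([38, 38, 386]);
translate([4, 4, 415]) {
  cube([84, 38, 643]);
  translate([246, 0, 0]) cube([84, 38, 643]);
  translate([84, 0, 0]) cube([162, 38, 84]);
  translate([84, 0, 559]) cube([162, 38, 84]);
}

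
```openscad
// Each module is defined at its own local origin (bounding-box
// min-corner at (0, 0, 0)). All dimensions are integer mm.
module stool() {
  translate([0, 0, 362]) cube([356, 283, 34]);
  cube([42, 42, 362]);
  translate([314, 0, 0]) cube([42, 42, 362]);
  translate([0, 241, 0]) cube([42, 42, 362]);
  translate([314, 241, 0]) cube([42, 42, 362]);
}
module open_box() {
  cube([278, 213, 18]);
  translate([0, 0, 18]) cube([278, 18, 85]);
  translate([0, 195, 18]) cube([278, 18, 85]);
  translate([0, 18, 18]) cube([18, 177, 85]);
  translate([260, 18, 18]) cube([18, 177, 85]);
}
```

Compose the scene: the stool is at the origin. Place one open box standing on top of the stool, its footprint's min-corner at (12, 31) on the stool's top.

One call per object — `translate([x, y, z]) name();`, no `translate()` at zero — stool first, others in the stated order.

stool();
translate([12, 31, 396]) open_box();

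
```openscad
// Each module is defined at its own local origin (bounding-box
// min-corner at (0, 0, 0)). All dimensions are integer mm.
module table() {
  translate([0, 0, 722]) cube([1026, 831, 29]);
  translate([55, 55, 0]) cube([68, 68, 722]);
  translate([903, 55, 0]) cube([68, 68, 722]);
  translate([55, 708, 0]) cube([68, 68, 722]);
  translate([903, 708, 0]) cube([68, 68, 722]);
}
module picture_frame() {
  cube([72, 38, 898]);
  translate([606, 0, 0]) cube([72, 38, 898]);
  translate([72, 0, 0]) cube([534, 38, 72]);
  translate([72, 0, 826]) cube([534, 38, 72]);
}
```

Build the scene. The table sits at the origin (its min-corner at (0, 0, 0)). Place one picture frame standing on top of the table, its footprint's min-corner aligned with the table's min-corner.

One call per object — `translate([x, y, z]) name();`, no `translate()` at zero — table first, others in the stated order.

table();
translate([0, 0, 751]) picture_frame();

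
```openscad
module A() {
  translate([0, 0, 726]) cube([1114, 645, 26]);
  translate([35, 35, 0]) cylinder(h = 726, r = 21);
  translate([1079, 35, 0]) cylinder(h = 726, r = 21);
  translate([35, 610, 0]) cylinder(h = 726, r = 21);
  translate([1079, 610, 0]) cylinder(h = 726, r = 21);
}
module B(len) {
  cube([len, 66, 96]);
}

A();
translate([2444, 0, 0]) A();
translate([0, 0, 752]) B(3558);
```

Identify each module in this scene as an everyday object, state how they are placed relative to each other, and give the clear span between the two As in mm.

Second table starts at x = 2444; first ends at x = 1114; clear span = 2444 − 1114 = 1330 mm.

A is a table. B is a beam. A beam spans the tops of two tables. The clear span between the two tables is 1330 mm.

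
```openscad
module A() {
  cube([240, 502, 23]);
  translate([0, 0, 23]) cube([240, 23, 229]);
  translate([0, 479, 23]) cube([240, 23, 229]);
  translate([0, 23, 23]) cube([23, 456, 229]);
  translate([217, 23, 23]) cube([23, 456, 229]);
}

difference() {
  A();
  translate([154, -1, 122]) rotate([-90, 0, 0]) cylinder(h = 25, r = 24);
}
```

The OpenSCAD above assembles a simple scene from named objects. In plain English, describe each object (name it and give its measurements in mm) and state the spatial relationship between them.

A is an open storage box with external size 240×502×252 mm and wall thickness 23 mm (the base is also 23 mm thick). The base covers the whole footprint; the four walls stand on the base, with the y-facing walls full-width and the x-facing walls fitting between their inner faces.

The open box has a circular hole of radius 24 mm through its front wall, centred at (x = 154, z = 122).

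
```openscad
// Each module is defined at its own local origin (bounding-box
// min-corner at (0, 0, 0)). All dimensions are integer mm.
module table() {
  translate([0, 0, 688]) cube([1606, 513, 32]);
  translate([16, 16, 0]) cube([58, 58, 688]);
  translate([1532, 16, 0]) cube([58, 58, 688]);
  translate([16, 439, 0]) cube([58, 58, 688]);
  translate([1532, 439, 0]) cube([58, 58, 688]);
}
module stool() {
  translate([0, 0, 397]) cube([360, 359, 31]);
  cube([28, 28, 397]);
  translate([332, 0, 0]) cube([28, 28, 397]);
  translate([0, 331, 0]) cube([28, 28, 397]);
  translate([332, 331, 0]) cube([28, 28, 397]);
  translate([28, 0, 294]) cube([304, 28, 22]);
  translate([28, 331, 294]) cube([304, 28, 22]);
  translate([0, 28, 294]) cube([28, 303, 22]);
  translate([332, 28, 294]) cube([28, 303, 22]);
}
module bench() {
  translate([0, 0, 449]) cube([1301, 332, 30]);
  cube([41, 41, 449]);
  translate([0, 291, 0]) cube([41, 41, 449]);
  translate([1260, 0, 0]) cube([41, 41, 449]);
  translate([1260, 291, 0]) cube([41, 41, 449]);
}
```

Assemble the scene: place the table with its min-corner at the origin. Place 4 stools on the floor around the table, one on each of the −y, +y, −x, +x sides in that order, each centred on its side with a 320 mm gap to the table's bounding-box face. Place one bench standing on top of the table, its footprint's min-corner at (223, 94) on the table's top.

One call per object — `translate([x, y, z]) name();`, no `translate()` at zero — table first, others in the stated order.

table();
translate([623, -679, 0]) stool();
translate([623, 833, 0]) stool();
translate([-680, 77, 0]) stool();
translate([1926, 77, 0]) stool();
translate([223, 94, 720]) bench();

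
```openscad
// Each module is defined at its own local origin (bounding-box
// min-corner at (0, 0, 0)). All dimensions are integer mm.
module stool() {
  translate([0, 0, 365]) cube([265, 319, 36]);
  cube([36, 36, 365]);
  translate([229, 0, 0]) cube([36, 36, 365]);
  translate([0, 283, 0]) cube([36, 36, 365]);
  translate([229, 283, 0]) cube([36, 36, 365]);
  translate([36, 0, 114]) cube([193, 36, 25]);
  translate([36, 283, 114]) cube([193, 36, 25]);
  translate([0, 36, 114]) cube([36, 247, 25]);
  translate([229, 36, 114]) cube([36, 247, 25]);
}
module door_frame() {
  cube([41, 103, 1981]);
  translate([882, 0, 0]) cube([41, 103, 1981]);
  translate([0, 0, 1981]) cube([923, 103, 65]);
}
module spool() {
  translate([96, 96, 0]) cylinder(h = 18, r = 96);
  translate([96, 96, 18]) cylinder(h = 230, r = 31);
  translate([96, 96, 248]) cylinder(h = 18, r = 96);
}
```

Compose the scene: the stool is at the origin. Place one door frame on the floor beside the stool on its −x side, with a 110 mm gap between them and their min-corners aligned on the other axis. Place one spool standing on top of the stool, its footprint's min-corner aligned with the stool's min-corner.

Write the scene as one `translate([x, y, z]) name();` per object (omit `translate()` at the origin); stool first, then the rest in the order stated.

stool();
translate([-1033, 0, 0]) door_frame();
translate([0, 0, 401]) spool();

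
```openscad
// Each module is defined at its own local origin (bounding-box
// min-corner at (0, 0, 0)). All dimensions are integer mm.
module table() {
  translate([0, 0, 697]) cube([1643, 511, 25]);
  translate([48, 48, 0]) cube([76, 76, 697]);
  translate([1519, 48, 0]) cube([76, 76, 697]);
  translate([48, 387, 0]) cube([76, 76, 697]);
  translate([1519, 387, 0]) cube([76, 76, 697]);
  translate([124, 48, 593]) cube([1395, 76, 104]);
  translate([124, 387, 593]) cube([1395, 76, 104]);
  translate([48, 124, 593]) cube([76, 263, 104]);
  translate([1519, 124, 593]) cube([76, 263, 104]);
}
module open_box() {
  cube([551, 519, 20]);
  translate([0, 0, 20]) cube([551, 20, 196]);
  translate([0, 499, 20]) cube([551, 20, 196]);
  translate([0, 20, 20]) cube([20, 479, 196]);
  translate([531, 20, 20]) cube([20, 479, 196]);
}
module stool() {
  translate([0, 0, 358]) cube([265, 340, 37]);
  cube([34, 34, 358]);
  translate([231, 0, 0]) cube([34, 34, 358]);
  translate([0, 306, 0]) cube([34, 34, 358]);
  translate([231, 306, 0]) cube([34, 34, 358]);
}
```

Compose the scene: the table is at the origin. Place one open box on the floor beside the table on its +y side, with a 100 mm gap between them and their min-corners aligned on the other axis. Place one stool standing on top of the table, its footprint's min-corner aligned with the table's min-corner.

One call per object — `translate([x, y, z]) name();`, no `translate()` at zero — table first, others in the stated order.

table();
translate([0, 611, 0]) open_box();
translate([0, 0, 722]) stool();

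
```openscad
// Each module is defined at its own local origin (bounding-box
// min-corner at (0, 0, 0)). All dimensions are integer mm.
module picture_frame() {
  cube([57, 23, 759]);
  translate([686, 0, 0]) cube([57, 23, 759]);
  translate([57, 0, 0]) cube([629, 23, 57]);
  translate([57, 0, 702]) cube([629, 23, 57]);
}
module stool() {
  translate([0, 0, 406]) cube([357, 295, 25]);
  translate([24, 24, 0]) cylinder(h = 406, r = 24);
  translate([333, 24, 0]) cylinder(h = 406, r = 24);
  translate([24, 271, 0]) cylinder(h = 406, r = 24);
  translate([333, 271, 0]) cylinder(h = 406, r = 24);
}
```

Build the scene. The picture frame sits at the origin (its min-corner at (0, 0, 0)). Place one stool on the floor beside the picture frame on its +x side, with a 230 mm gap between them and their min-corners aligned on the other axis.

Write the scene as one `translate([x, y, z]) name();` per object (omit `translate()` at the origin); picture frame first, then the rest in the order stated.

picture_frame();
translate([973, 0, 0]) stool();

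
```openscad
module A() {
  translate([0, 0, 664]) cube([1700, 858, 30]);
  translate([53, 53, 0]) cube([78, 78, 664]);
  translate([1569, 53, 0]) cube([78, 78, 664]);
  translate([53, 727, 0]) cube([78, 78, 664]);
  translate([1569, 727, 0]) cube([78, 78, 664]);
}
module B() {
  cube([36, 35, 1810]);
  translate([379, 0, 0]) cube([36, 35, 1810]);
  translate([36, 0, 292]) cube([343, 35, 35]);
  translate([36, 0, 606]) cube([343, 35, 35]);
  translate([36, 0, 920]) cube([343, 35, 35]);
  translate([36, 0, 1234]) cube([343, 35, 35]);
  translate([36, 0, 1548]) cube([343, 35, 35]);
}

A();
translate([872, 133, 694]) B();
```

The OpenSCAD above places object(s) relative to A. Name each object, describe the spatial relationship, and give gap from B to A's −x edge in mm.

The ladder's min-x is at 872; the table's min-x is 0; gap = 872 mm.

A is a table. B is a ladder. The ladder is on top of the table. The gap from the ladder to the table's −x edge is 872 mm.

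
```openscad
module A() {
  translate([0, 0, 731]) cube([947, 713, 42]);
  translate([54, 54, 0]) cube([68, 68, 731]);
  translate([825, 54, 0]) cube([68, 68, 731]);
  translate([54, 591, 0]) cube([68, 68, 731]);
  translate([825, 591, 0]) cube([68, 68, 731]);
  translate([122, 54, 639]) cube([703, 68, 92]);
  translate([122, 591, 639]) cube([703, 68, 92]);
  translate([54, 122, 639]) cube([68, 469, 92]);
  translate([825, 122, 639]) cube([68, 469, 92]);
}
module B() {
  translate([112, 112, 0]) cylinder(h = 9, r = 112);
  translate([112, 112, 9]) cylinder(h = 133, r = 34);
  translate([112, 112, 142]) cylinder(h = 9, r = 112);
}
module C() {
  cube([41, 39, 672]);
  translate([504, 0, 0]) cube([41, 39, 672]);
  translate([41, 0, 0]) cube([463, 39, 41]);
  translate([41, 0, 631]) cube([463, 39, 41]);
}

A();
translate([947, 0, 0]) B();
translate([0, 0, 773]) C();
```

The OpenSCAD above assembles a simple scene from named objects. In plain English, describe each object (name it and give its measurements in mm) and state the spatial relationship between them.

A is a table: top 947 mm (x) × 713 mm (y), 42 mm thick, upper face at z = 773 mm, on four 68×68 mm square legs, each inset 54 mm from the nearest pair of top edges, running from z = 0 to the bottom of the top. Four apron rails, 68 mm thick and 92 mm tall, run between adjacent legs with their top edges flush with the underside of the top and their outer faces flush with the legs' outer faces.

B is a spool: two coaxial disc flanges of radius 112 mm and thickness 9 mm, joined by a core cylinder of radius 34 mm and height 133 mm. The lower flange rests on z = 0 and the three cylinders share a vertical axis.

C is a rectangular picture frame lying in the x–z plane (depth along y). The opening is 463 mm wide (x) by 590 mm tall (z), surrounded by a border 41 mm wide on all four sides. The frame is 39 mm deep and is made of two full-height vertical stiles with two horizontal rails fitted between them.

The spool is against the table's +x side, with their −y faces flush. The picture frame is on top of the table.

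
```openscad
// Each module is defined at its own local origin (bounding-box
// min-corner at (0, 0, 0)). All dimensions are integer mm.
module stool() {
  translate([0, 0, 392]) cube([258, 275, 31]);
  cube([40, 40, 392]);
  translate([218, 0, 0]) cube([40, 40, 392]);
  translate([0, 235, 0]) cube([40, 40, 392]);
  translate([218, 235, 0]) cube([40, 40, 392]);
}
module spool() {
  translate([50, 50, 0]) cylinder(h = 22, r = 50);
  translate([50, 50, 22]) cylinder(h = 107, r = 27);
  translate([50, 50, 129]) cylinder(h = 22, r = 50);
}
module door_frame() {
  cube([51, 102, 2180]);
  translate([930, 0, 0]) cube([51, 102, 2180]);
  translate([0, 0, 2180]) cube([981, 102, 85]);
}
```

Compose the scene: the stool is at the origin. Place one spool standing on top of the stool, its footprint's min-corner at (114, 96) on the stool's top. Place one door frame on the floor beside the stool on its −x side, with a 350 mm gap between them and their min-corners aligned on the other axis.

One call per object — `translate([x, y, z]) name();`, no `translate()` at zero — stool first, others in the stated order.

stool();
translate([114, 96, 423]) spool();
translate([-1331, 0, 0]) door_frame();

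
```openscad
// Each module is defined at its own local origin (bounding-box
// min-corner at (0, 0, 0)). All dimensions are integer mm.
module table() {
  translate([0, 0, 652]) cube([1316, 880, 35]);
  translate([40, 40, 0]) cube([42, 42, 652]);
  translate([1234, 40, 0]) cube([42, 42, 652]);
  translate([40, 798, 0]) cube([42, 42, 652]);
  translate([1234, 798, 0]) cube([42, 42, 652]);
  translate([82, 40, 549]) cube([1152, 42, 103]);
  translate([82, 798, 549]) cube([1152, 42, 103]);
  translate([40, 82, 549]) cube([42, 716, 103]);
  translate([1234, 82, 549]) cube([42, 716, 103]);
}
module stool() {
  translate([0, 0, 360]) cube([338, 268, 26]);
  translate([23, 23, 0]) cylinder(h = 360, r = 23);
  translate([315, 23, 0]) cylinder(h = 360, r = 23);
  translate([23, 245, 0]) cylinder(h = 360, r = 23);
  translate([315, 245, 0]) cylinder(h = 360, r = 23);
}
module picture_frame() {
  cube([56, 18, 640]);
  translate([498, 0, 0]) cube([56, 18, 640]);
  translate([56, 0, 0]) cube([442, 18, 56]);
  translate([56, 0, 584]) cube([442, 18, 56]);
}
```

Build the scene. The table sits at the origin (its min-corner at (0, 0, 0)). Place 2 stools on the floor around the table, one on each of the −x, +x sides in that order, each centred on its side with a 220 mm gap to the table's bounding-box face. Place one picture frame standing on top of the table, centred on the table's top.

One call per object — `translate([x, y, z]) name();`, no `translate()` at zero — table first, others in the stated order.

table();
translate([-558, 306, 0]) stool();
translate([1536, 306, 0]) stool();
translate([381, 431, 687]) picture_frame();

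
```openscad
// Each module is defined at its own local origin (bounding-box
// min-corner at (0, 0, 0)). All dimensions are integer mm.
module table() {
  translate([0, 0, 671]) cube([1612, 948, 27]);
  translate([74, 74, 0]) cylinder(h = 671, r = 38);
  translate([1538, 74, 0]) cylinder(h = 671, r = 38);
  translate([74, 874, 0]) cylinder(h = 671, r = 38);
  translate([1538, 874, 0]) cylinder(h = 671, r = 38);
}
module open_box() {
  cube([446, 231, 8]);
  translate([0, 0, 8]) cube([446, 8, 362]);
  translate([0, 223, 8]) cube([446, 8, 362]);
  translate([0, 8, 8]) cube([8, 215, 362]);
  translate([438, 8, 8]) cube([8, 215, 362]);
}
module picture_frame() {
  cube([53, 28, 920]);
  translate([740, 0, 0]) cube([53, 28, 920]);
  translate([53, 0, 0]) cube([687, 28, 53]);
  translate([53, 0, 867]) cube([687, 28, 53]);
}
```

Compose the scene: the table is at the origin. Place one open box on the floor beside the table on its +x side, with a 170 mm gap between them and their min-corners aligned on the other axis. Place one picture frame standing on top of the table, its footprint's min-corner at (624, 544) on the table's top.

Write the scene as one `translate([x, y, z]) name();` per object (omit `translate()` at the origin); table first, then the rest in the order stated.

table();
translate([1782, 0, 0]) open_box();
translate([624, 544, 698]) picture_frame();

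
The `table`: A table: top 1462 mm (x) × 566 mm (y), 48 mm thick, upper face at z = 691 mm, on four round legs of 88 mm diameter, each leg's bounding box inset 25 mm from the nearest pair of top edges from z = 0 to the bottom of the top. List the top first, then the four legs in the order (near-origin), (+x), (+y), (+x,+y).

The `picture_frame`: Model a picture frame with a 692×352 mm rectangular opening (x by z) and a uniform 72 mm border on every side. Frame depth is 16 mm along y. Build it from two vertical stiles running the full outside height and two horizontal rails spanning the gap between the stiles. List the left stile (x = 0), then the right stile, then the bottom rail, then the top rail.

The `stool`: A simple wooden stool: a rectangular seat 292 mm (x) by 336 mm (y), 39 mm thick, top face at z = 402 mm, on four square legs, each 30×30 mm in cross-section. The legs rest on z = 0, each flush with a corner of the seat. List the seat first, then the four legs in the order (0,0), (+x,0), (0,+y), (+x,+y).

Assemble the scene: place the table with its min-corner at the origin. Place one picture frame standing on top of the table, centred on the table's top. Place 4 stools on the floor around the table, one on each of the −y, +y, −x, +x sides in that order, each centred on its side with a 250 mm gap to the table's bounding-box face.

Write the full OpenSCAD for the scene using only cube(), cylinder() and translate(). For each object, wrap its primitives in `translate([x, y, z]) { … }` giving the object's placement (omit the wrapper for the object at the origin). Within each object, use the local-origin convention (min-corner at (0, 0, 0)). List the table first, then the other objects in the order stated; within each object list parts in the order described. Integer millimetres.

translate([0, 0, 643]) cube([1462, 566, 48]);
translate([69, 69, 0]) cylinder(h = 643, r = 44);
translate([1393, 69, 0]) cylinder(h = 643, r = 44);
translate([69, 497, 0]) cylinder(h = 643, r = 44);
translate([1393, 497, 0]) cylinder(h = 643, r = 44);
translate([313, 275, 691]) {
  cube([72, 16, 496]);
  translate([764, 0, 0]) cube([72, 16, 496]);
  translate([72, 0, 0]) cube([692, 16, 72]);
  translate([72, 0, 424]) cube([692, 16, 72]);
}
translate([585, -586, 0]) {
  translate([0, 0, 363]) cube([292, 336, 39]);
  cube([30, 30, 363]);
  translate([262, 0, 0]) cube([30, 30, 363]);
  translate([0, 306, 0]) cube([30, 30, 363]);
  translate([262, 306, 0]) cube([30, 30, 363]);
}
translate([585, 816, 0]) {
  translate([0, 0, 363]) cube([292, 336, 39]);
  cube([30, 30, 363]);
  translate([262, 0, 0]) cube([30, 30, 363]);
  translate([0, 306, 0]) cube([30, 30, 363]);
  translate([262, 306, 0]) cube([30, 30, 363]);
}
translate([-542, 115, 0]) {
  translate([0, 0, 363]) cube([292, 336, 39]);
  cube([30, 30, 363]);
  translate([262, 0, 0]) cube([30, 30, 363]);
  translate([0, 306, 0]) cube([30, 30, 363]);
  translate([262, 306, 0]) cube([30, 30, 363]);
}
translate([1712, 115, 0]) {
  translate([0, 0, 363]) cube([292, 336, 39]);
  cube([30, 30, 363]);
  translate([262, 0, 0]) cube([30, 30, 363]);
  translate([0, 306, 0]) cube([30, 30, 363]);
  translate([262, 306, 0]) cube([30, 30, 363]);
}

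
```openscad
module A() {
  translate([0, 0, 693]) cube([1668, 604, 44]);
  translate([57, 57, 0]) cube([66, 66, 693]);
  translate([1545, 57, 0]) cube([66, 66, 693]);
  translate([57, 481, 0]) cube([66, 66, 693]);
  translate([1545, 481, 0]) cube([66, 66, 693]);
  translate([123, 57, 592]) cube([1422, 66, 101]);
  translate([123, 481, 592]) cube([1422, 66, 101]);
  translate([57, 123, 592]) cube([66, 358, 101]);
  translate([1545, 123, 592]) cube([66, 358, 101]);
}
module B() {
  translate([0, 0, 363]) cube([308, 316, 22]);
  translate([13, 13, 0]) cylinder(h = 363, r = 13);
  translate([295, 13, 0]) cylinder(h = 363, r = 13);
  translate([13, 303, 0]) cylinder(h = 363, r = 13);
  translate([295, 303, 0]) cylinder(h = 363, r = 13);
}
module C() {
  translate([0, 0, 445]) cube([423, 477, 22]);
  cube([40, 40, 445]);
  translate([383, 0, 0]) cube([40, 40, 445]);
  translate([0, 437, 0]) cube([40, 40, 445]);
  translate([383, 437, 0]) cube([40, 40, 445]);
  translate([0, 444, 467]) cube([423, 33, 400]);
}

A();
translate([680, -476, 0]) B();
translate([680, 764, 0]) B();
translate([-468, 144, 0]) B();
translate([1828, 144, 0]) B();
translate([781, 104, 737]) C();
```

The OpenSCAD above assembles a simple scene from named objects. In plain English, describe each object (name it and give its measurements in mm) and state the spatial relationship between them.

A is a table with a 1668×604 mm rectangular top, 44 mm thick, top surface at z = 737 mm, supported by four 66×66 mm square legs, each inset 57 mm from the nearest pair of top edges, running from the floor. Four apron rails, 66 mm thick and 101 mm tall, run between adjacent legs with their top edges flush with the underside of the top and their outer faces flush with the legs' outer faces.

B is a simple wooden stool: a rectangular seat 308 mm (x) by 316 mm (y), 22 mm thick, top face at z = 385 mm, on four round legs, each 26 mm in diameter. The legs rest on z = 0, each leg's axis is inset half a diameter from the nearest pair of seat edges (so the leg's bounding box is flush with the corner).

C is a chair. The seat is a 423×477×22 mm slab with its top at z = 467 mm, on four 40×40 mm corner legs (flush with the seat edges, standing on z = 0). A flat backrest 33 mm thick, 400 mm tall, spans the full seat width and rises from the seat top along its +y edge, rear face flush with the rear of the seat.

Four stools sit around the table at the −y, +y, −x, +x sides. The chair is on top of the table.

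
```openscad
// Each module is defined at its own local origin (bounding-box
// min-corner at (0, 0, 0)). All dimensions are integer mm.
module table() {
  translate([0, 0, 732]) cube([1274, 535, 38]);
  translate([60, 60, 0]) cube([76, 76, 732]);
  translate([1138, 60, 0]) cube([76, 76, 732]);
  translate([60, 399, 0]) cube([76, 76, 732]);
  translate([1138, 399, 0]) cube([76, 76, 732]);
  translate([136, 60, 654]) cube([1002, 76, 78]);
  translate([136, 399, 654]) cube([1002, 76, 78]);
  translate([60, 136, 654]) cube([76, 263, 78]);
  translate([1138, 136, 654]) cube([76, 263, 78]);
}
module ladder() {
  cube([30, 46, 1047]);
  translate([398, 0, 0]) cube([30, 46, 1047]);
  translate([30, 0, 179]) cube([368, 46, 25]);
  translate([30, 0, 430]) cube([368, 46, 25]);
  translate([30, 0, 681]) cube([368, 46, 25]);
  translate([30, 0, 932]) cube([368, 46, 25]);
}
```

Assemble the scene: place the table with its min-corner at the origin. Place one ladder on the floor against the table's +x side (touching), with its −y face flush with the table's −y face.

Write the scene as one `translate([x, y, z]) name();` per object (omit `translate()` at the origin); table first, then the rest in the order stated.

table();
translate([1274, 0, 0]) ladder();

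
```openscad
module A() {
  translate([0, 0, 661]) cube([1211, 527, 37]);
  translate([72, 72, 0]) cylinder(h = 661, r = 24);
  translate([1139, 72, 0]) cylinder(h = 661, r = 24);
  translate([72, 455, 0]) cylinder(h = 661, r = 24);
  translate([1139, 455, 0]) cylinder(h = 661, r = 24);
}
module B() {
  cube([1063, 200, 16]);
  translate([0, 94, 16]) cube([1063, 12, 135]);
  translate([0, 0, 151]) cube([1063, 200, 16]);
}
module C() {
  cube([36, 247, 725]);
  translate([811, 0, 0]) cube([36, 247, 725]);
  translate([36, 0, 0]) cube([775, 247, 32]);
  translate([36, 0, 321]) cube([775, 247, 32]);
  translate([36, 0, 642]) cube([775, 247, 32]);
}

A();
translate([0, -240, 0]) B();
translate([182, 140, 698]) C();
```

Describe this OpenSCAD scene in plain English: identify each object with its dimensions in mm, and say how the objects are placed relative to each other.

A is a table: top 1211 mm (x) × 527 mm (y), 37 mm thick, upper face at z = 698 mm, on four round legs of 48 mm diameter, each leg's bounding box inset 48 mm from the nearest pair of top edges, running from z = 0 to the bottom of the top.

B is an I-beam lying along x, 1063 mm long. Overall section height 167 mm. Two flanges 200 mm wide (y) and 16 mm thick, one on the floor and one at the top; a web 12 mm thick runs between them, centred on the flange width.

C is a bookshelf 847 mm wide overall, 247 mm deep and 725 mm tall. The two sides are 36 mm thick vertical panels. 3 horizontal shelves of 32 mm thickness span between the inner faces of the sides; the lowest shelf sits on the floor and shelves are stacked with a clear vertical gap of 289 mm between each pair.

The I-beam is on the floor beside the table on its −y side. The bookshelf is on top of the table, centred.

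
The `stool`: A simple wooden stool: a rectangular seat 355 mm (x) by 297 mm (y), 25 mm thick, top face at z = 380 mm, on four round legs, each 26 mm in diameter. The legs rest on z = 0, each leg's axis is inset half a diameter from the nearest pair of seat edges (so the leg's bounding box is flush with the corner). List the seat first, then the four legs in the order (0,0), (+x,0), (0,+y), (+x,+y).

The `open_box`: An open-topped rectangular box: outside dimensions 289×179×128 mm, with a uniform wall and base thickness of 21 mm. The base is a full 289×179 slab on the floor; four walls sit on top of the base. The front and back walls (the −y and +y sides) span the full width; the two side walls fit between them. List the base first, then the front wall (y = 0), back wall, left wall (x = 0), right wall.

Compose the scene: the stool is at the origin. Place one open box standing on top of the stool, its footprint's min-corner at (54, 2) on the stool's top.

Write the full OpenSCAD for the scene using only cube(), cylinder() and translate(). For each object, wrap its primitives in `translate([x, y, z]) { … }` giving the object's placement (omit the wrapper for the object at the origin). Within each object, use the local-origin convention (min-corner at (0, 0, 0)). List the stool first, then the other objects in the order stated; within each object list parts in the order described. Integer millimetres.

translate([0, 0, 355]) cube([355, 297, 25]);
translate([13, 13, 0]) cylinder(h = 355, r = 13);
translate([342, 13, 0]) cylinder(h = 355, r = 13);
translate([13, 284, 0]) cylinder(h = 355, r = 13);
translate([342, 284, 0]) cylinder(h = 355, r = 13);
translate([54, 2, 380]) {
  cube([289, 179, 21]);
  translate([0, 0, 21]) cube([289, 21, 107]);
  translate([0, 158, 21]) cube([289, 21, 107]);
  translate([0, 21, 21]) cube([21, 137, 107]);
  translate([268, 21, 21]) cube([21, 137, 107]);
}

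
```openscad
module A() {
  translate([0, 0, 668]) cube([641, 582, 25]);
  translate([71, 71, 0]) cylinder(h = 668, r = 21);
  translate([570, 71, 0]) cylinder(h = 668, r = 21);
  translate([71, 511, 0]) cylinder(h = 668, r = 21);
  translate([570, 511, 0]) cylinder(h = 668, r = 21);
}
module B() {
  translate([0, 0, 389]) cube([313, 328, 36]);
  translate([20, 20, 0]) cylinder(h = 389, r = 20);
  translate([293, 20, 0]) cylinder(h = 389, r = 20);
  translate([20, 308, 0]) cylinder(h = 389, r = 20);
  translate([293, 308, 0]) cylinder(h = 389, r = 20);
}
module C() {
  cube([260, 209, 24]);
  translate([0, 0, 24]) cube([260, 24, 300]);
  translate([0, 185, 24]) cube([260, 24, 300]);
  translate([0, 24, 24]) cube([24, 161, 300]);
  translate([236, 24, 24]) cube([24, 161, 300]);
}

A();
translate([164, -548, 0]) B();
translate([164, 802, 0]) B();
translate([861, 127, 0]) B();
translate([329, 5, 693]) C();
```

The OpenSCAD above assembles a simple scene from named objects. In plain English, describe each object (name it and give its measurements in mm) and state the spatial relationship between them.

A is a rectangular dining table. The top is 641×582×25 mm with its upper surface at z = 693 mm. It stands on four round legs of 42 mm diameter, each leg's bounding box inset 50 mm from the nearest pair of top edges, running from the floor to the underside of the top.

B is a four-legged stool. The seat is a 313×328×36 mm slab whose top surface is at z = 425 mm; four round legs, each 40 mm in diameter, run from the floor (z = 0) to the underside of the seat, each leg's axis is inset half a diameter from the nearest pair of seat edges (so the leg's bounding box is flush with the corner).

C is an open storage box with external size 260×209×324 mm and wall thickness 24 mm (the base is also 24 mm thick). The base covers the whole footprint; the four walls stand on the base, with the y-facing walls full-width and the x-facing walls fitting between their inner faces.

Three stools sit around the table at the −y, +y, +x sides. The open box is on top of the table.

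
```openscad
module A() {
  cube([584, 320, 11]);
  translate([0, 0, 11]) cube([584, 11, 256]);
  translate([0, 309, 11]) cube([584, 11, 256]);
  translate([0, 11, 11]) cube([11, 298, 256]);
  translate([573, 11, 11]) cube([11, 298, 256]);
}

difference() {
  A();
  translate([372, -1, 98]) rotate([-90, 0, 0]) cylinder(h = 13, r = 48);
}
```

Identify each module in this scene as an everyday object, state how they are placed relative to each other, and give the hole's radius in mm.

A is an open box. The open box has a circular hole through its front wall. The hole's radius is 48 mm.

The subtracted cylinder has r = 48 mm.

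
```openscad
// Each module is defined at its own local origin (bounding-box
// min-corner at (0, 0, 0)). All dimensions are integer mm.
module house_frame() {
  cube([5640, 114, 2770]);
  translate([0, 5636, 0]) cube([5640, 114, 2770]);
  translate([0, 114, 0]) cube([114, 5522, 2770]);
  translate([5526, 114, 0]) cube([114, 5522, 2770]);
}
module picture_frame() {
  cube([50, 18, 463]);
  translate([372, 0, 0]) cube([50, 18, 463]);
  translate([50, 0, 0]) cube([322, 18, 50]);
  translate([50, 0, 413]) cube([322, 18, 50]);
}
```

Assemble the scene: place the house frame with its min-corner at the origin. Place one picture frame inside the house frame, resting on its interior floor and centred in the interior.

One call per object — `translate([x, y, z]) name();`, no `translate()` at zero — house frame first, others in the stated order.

house_frame();
translate([2609, 2866, 0]) picture_frame();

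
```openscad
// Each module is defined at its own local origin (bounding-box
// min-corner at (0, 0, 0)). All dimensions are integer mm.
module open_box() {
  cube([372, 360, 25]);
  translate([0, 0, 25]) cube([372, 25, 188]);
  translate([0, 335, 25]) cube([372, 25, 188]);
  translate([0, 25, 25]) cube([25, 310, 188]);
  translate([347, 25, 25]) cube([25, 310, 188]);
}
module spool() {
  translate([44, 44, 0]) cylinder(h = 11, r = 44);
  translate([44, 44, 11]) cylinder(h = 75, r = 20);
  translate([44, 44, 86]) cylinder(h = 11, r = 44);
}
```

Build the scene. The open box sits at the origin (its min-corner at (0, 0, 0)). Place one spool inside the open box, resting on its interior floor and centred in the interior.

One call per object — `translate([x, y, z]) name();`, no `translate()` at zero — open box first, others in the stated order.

open_box();
translate([142, 136, 25]) spool();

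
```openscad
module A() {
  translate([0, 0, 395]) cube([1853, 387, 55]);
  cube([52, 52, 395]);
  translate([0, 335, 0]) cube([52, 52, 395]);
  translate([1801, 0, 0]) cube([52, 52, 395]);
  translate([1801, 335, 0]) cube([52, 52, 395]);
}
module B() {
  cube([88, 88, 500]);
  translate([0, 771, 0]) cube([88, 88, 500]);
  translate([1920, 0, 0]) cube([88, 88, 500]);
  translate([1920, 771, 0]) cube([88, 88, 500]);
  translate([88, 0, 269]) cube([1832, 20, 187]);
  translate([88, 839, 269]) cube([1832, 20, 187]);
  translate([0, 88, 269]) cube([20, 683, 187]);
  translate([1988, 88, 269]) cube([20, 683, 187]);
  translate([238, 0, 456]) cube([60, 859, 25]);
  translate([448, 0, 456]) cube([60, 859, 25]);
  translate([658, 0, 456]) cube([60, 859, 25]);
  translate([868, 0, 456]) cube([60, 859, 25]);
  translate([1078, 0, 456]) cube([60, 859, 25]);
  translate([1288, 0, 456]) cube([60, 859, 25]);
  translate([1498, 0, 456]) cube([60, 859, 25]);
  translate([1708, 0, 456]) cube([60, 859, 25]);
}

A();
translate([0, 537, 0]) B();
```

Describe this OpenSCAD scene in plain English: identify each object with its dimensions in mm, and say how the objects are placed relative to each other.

A is a long wooden bench with a 1853 mm (x) × 387 mm (y) seat, 55 mm thick, its top surface 450 mm above the floor. Four 52 mm square legs at the seat corners, flush with the edges, run from z = 0 to the seat underside.

B is a bed frame 2008 mm long (x) by 859 mm wide (y). Four 88×88 mm corner posts, 500 mm tall, at the corners of the footprint. Four rails of 20 mm thickness and 187 mm height run between adjacent posts with their undersides at z = 269 mm, their outer faces flush with the outside of the frame (the two x-running rails run between the posts' inner faces; the two y-running rails run between the posts' inner faces). 8 slats, each 60 mm wide (x) and 25 mm thick, lie across the top of the two x-running rails, running the full 859 mm width of the frame in y; the slats are evenly spaced along x between the inner faces of the end posts with equal gaps (rounded down to the nearest mm) at the −x end and between each pair — any rounding remainder accumulates at the +x end.

The bed frame is on the floor beside the bench on its +y side.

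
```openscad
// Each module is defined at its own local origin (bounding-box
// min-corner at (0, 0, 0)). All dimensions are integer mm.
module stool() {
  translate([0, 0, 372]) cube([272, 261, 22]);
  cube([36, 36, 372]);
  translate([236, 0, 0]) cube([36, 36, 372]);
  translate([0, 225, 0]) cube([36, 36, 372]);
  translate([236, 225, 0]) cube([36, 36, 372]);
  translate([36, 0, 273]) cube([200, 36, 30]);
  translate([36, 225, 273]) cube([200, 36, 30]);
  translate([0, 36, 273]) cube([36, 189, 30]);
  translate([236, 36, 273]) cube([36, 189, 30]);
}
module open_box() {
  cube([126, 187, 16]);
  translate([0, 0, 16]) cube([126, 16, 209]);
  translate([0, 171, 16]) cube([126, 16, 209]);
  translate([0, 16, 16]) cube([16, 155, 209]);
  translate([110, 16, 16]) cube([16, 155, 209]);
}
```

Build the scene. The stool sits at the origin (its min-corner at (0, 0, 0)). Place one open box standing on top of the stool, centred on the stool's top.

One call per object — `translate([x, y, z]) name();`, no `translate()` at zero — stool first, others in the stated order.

stool();
translate([73, 37, 394]) open_box();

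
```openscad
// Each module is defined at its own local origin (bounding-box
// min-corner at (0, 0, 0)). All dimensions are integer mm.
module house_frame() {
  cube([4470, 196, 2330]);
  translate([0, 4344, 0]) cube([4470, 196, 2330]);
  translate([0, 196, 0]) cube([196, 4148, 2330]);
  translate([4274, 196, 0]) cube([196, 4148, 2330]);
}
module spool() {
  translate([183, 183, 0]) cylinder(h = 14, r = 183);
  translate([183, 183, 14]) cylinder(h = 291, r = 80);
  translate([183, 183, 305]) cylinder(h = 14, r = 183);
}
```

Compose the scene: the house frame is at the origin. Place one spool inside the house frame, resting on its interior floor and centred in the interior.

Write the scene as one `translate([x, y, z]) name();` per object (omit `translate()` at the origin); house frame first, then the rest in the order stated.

house_frame();
translate([2052, 2087, 0]) spool();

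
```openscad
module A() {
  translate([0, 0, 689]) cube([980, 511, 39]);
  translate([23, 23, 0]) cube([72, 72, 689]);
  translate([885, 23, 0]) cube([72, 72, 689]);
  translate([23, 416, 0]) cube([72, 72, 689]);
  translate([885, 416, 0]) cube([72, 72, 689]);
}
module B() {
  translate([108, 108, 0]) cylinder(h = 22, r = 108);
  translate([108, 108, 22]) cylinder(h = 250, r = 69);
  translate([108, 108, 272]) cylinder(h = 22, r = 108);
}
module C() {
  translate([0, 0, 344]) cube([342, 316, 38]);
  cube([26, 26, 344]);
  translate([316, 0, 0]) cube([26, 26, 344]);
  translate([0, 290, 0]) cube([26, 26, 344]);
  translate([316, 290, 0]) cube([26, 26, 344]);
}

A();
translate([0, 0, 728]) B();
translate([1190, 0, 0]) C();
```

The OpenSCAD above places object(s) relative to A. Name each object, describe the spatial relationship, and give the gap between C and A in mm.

A is a table. B is a spool. C is a stool. The spool is on top of the table. The stool is on the floor beside the table on its +x side. The gap between the stool and the table is 210 mm.

The stool's nearest face is 210 mm from the table's +x face.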